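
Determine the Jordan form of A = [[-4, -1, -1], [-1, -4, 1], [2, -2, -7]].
The characteristic polynomial is det(xI - A) = (x + 5)^3, so the eigenvalues are -5 (algebraic multiplicity 3).

For λ = -5: rank(A + 5I) = 1, rank((A + 5I)^2) = 0. The eigenspace has dimension 3 - 1 = 2, so there are 2 Jordan blocks; the rank sequence gives block sizes [2, 1].

Assembling the blocks gives the Jordan form J above.

J = [[-5, 1, 0], [0, -5, 0], [0, 0, -5]]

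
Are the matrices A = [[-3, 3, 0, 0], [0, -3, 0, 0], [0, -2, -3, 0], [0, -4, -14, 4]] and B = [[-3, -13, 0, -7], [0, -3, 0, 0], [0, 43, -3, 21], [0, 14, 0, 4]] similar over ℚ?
Yes.

Two matrices over a field are similar if and only if they have the same invariant factors.

Both A and B have characteristic polynomial (x - 4)(x + 3)^3 and minimal polynomial (x - 4)(x + 3)^2. Computing further, both have invariant factors x + 3, (x - 4)(x + 3)^2. Hence A and B are similar.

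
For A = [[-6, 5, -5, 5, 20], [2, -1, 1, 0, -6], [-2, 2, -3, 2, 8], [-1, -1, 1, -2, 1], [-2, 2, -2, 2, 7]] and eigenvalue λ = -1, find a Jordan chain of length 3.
v_1 = [[0, 1, 1, 0, 0]]^T, v_2 = [[0, 1, 0, 0, 0]]^T, v_3 = [[5, 0, 2, -1, 2]]^T

We seek v_1 ∈ ker((A + I)^3) \ ker((A + I)^2), then set v_{i+1} = (A + I) v_i.

One such chain is v_1 = [[0, 1, 1, 0, 0]]^T, v_2 = [[0, 1, 0, 0, 0]]^T, v_3 = [[5, 0, 2, -1, 2]]^T. Check: (A + I) v_3 = [[0, 0, 0, 0, 0]]^T = 0.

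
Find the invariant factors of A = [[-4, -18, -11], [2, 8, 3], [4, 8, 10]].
The Jordan structure of A has elementary divisors (x - 4)^2, (x - 6). Arranging the block sizes at each eigenvalue in decreasing order and taking row products gives the invariant factors.

Invariant factors (smallest first, each dividing the next): (x - 6)(x - 4)^2.

Check: the last factor (x - 6)(x - 4)^2 is the minimal polynomial, and the product (x - 6)(x - 4)^2 is the characteristic polynomial.

(x - 6)(x - 4)^2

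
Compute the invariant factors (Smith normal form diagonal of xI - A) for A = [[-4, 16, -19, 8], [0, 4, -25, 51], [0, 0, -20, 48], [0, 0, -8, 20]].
The Jordan structure of A has elementary divisors (x + 4)^2, (x - 4)^2. Arranging the block sizes at each eigenvalue in decreasing order and taking row products gives the invariant factors.

Invariant factors (smallest first, each dividing the next): (x - 4)^2(x + 4)^2.

Check: the last factor (x - 4)^2(x + 4)^2 is the minimal polynomial, and the product (x - 4)^2(x + 4)^2 is the characteristic polynomial.

(x - 4)^2(x + 4)^2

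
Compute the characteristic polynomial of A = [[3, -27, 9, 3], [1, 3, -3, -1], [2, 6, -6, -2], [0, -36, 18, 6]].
χ_A(x) = x^3(x - 6)

xI - A = [[x - 3, 27, -9, -3], [-1, x - 3, 3, 1], [-2, -6, x + 6, 2], [0, 36, -18, x - 6]].

Expanding det(xI - A) along the first row:
det(xI - A) = + (x - 3)·det([[x - 3, 3, 1], [-6, x + 6, 2], [36, -18, x - 6]]) - (27)·det([[-1, 3, 1], [-2, x + 6, 2], [0, -18, x - 6]]) + (-9)·det([[-1, x - 3, 1], [-2, -6, 2], [0, 36, x - 6]]) - (-3)·det([[-1, x - 3, 3], [-2, -6, x + 6], [0, 36, -18]]).

Evaluating gives χ_A(x) = x^4 - 6x^3 = x^3(x - 6).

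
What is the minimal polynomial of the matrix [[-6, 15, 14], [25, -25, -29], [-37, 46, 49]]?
The characteristic polynomial factors as (x - 6)^3. The minimal polynomial is ∏(x - λ)^{k_λ} where k_λ is the size of the largest Jordan block at λ.

For λ = 6: rank(A - 6I) = 2, and the largest Jordan block has size 3 (the smallest k with rank((A - 6I)^k) = rank((A - 6I)^(k+1))).

So m_A(x) = (x - 6)^3.

m_A(x) = (x - 6)^3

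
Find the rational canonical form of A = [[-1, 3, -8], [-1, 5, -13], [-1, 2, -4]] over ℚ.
The invariant factors of A (the non-unit diagonal entries of the Smith normal form of xI - A over ℚ[x]) are x^3 + 3, each dividing the next. The characteristic polynomial is their product, x^3 + 3.

The rational canonical form is the block-diagonal matrix of companion matrices C(f_i):
R = [[0, 0, -3], [1, 0, 0], [0, 1, 0]].

Note the characteristic polynomial does not split into linear factors over ℚ, so A has no Jordan form over ℚ; the rational canonical form exists over any field.

R = [[0, 0, -3], [1, 0, 0], [0, 1, 0]]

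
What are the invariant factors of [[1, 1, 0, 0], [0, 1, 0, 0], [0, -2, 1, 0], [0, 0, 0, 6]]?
x - 1, (x - 6)(x - 1)^2

The Jordan structure of A has elementary divisors (x - 1)^2, (x - 1), (x - 6). Arranging the block sizes at each eigenvalue in decreasing order and taking row products gives the invariant factors.

Invariant factors (smallest first, each dividing the next): x - 1, (x - 6)(x - 1)^2.

Check: the last factor (x - 6)(x - 1)^2 is the minimal polynomial, and the product (x - 6)(x - 1)^3 is the characteristic polynomial.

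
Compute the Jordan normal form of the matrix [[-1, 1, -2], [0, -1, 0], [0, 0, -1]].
The characteristic polynomial is det(xI - A) = (x + 1)^3, so the eigenvalues are -1 (algebraic multiplicity 3).

For λ = -1: rank(A + I) = 1, rank((A + I)^2) = 0. The eigenspace has dimension 3 - 1 = 2, so there are 2 Jordan blocks; the rank sequence gives block sizes [2, 1].

Assembling the blocks gives the Jordan form J above.

J = [[-1, 1, 0], [0, -1, 0], [0, 0, -1]]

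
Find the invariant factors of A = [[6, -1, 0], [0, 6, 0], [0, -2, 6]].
The Jordan structure of A has elementary divisors (x - 6)^2, (x - 6). Arranging the block sizes at each eigenvalue in decreasing order and taking row products gives the invariant factors.

Invariant factors (smallest first, each dividing the next): x - 6, (x - 6)^2.

Check: the last factor (x - 6)^2 is the minimal polynomial, and the product (x - 6)^3 is the characteristic polynomial.

x - 6, (x - 6)^2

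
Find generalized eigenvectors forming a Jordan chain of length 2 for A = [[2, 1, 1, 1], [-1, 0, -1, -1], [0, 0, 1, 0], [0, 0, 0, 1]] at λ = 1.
v_1 = [[0, 1, 0, 0]]^T, v_2 = [[1, -1, 0, 0]]^T

We seek v_1 ∈ ker((A - I)^2) \ ker(A - I), then set v_{i+1} = (A - I) v_i.

One such chain is v_1 = [[0, 1, 0, 0]]^T, v_2 = [[1, -1, 0, 0]]^T. Check: (A - I) v_2 = [[0, 0, 0, 0]]^T = 0.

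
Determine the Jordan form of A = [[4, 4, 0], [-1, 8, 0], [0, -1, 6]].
J = [[6, 1, 0], [0, 6, 1], [0, 0, 6]]

The characteristic polynomial is det(xI - A) = (x - 6)^3, so the eigenvalues are 6 (algebraic multiplicity 3).

For λ = 6: rank(A - 6I) = 2, rank((A - 6I)^2) = 1, rank((A - 6I)^3) = 0. The eigenspace has dimension 3 - 2 = 1, so there is 1 Jordan block; the rank sequence gives block sizes [3].

Assembling the blocks gives the Jordan form J above.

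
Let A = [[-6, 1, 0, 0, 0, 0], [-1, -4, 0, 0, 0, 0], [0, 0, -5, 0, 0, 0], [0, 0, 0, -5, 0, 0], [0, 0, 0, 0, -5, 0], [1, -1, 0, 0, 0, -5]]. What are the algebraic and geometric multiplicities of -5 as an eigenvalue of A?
The characteristic polynomial is (x + 5)^6, so the factor x + 5 appears with exponent 6: the algebraic multiplicity is 6.

rank(A + 5I) = 1, so the eigenspace has dimension 6 - 1 = 5: the geometric multiplicity is 5.

Since 5 < 6, A is not diagonalizable.

algebraic multiplicity 6, geometric multiplicity 5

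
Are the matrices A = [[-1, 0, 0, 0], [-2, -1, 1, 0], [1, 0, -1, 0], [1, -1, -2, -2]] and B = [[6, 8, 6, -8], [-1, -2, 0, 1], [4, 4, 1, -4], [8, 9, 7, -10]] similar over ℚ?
Two matrices over a field are similar if and only if they have the same invariant factors.

Both A and B have characteristic polynomial (x + 1)^3(x + 2) and minimal polynomial (x + 1)^3(x + 2). Computing further, both have invariant factors (x + 1)^3(x + 2). Hence A and B are similar.

Yes.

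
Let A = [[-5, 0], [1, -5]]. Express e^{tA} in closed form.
A has Jordan form J = [[-5, 1], [0, -5]] with A = PJP^{-1}, so e^{tA} = P e^{tJ} P^{-1}.

For a Jordan block J_k(λ), e^{tJ_k(λ)} = e^{λt} · (I + tN + t^2 N^2/2! + ... + t^{k-1} N^{k-1}/(k-1)!) where N is the nilpotent superdiagonal part.

Assembling the blocks and conjugating back gives the entries of e^{tA} as shown above.

e^{tA} = [[e^{-5*t}, 0], [t*e^{-5*t}, e^{-5*t}]]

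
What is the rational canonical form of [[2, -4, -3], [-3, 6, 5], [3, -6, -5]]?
R = [[0, 0, 0], [1, 0, 1], [0, 1, 3]]

The invariant factors of A (the non-unit diagonal entries of the Smith normal form of xI - A over ℚ[x]) are x(x^2 - 3x - 1), each dividing the next. The characteristic polynomial is their product, x(x^2 - 3x - 1).

The rational canonical form is the block-diagonal matrix of companion matrices C(f_i):
R = [[0, 0, 0], [1, 0, 1], [0, 1, 3]].

Note the characteristic polynomial does not split into linear factors over ℚ, so A has no Jordan form over ℚ; the rational canonical form exists over any field.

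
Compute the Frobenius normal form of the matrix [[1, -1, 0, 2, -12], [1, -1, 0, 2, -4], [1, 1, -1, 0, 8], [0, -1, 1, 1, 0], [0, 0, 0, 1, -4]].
R = [[0, 0, 0, 0, -8], [1, 0, 0, 0, 4], [0, 1, 0, 0, 10], [0, 0, 1, 0, -1], [0, 0, 0, 1, -4]]

The invariant factors of A (the non-unit diagonal entries of the Smith normal form of xI - A over ℚ[x]) are (x - 1)^2(x + 2)^3, each dividing the next. The characteristic polynomial is their product, (x - 1)^2(x + 2)^3.

The rational canonical form is the block-diagonal matrix of companion matrices C(f_i):
R = [[0, 0, 0, 0, -8], [1, 0, 0, 0, 4], [0, 1, 0, 0, 10], [0, 0, 1, 0, -1], [0, 0, 0, 1, -4]].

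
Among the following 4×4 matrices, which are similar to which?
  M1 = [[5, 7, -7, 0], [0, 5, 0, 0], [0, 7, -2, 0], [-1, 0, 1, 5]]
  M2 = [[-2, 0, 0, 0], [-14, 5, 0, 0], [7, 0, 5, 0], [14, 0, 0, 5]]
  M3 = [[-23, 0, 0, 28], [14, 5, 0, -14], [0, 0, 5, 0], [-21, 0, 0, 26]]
Characteristic polynomials: χ_{M1} = (x - 5)^3(x + 2), χ_{M2} = (x - 5)^3(x + 2), χ_{M3} = (x - 5)^3(x + 2).

{M1}: invariant factors x - 5, (x - 5)^2(x + 2).

{M2, M3}: invariant factors x - 5, x - 5, (x - 5)(x + 2).

Matrices are similar if and only if their invariant-factor lists agree; the partition into similarity classes is {M1}, {M2, M3}.

2 classes: {M1}, {M2, M3}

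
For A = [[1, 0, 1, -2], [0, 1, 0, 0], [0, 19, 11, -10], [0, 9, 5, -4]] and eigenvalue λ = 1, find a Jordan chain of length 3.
We seek v_1 ∈ ker((A - I)^3) \ ker((A - I)^2), then set v_{i+1} = (A - I) v_i.

One such chain is v_1 = [[-2, 1, -4, -2]]^T, v_2 = [[0, 0, -1, -1]]^T, v_3 = [[1, 0, 0, 0]]^T. Check: (A - I) v_3 = [[0, 0, 0, 0]]^T = 0.

v_1 = [[-2, 1, -4, -2]]^T, v_2 = [[0, 0, -1, -1]]^T, v_3 = [[1, 0, 0, 0]]^T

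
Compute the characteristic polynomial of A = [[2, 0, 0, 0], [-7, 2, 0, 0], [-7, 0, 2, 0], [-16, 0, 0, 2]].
χ_A(x) = (x - 2)^4

xI - A = [[x - 2, 0, 0, 0], [7, x - 2, 0, 0], [7, 0, x - 2, 0], [16, 0, 0, x - 2]].

Expanding det(xI - A) along the first row:
det(xI - A) = + (x - 2)·det([[x - 2, 0, 0], [0, x - 2, 0], [0, 0, x - 2]]) - (0)·det([[7, 0, 0], [7, x - 2, 0], [16, 0, x - 2]]) + (0)·det([[7, x - 2, 0], [7, 0, 0], [16, 0, x - 2]]) - (0)·det([[7, x - 2, 0], [7, 0, x - 2], [16, 0, 0]]).

Evaluating gives χ_A(x) = x^4 - 8x^3 + 24x^2 - 32x + 16 = (x - 2)^4.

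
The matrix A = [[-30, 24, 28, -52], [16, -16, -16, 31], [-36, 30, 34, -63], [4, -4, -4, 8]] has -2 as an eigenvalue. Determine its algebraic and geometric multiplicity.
The characteristic polynomial is x^2(x + 2)^2, so the factor x + 2 appears with exponent 2: the algebraic multiplicity is 2.

rank(A + 2I) = 2, so the eigenspace has dimension 4 - 2 = 2: the geometric multiplicity is 2.

algebraic multiplicity 2, geometric multiplicity 2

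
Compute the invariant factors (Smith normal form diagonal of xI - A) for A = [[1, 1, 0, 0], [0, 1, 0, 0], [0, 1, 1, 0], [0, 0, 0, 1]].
The Jordan structure of A has elementary divisors (x - 1)^2, (x - 1), (x - 1). Arranging the block sizes at each eigenvalue in decreasing order and taking row products gives the invariant factors.

Invariant factors (smallest first, each dividing the next): x - 1, x - 1, (x - 1)^2.

Check: the last factor (x - 1)^2 is the minimal polynomial, and the product (x - 1)^4 is the characteristic polynomial.

x - 1, x - 1, (x - 1)^2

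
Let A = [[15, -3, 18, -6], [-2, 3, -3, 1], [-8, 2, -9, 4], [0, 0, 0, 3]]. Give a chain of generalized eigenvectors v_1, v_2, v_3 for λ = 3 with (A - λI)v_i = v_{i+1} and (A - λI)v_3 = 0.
We seek v_1 ∈ ker((A - 3I)^3) \ ker((A - 3I)^2), then set v_{i+1} = (A - 3I) v_i.

One such chain is v_1 = [[-8, -2, 5, 0]]^T, v_2 = [[0, 1, 0, 0]]^T, v_3 = [[-3, 0, 2, 0]]^T. Check: (A - 3I) v_3 = [[0, 0, 0, 0]]^T = 0.

v_1 = [[-8, -2, 5, 0]]^T, v_2 = [[0, 1, 0, 0]]^T, v_3 = [[-3, 0, 2, 0]]^T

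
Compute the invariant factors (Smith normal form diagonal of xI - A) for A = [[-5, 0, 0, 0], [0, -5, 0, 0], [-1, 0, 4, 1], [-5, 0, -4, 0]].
The Jordan structure of A has elementary divisors (x + 5), (x + 5), (x - 2)^2. Arranging the block sizes at each eigenvalue in decreasing order and taking row products gives the invariant factors.

Invariant factors (smallest first, each dividing the next): x + 5, (x - 2)^2(x + 5).

Check: the last factor (x - 2)^2(x + 5) is the minimal polynomial, and the product (x - 2)^2(x + 5)^2 is the characteristic polynomial.

x + 5, (x - 2)^2(x + 5)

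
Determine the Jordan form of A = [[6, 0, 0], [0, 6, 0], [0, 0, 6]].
The characteristic polynomial is det(xI - A) = (x - 6)^3, so the eigenvalues are 6 (algebraic multiplicity 3).

For λ = 6: rank(A - 6I) = 0. The eigenspace has dimension 3 - 0 = 3, so there are 3 Jordan blocks; the rank sequence gives block sizes [1, 1, 1].

Assembling the blocks gives the Jordan form J above.

J = [[6, 0, 0], [0, 6, 0], [0, 0, 6]]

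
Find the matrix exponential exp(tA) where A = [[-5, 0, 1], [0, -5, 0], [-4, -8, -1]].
A has Jordan form J = [[-5, 0, 0], [0, -3, 1], [0, 0, -3]] with A = PJP^{-1}, so e^{tA} = P e^{tJ} P^{-1}.

For a Jordan block J_k(λ), e^{tJ_k(λ)} = e^{λt} · (I + tN + t^2 N^2/2! + ... + t^{k-1} N^{k-1}/(k-1)!) where N is the nilpotent superdiagonal part.

Assembling the blocks and conjugating back gives the entries of e^{tA} as shown above.

e^{tA} = [[(1 - 2*t)*e^{-3*t}, 2*((1 - 2*t)*e^{2*t} - 1)*e^{-5*t}, t*e^{-3*t}], [0, e^{-5*t}, 0], [-4*t*e^{-3*t}, -8*t*e^{-3*t}, (2*t + 1)*e^{-3*t}]]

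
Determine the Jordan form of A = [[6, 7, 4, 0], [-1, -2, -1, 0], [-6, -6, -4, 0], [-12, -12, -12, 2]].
The characteristic polynomial is det(xI - A) = (x - 2)^2(x + 1)^2, so the eigenvalues are -1 (algebraic multiplicity 2), 2 (algebraic multiplicity 2).

For λ = -1: rank(A + I) = 3, rank((A + I)^2) = 2. The eigenspace has dimension 4 - 3 = 1, so there is 1 Jordan block; the rank sequence gives block sizes [2].

For λ = 2: rank(A - 2I) = 2. The eigenspace has dimension 4 - 2 = 2, so there are 2 Jordan blocks; the rank sequence gives block sizes [1, 1].

Assembling the blocks gives the Jordan form J above.

J = [[-1, 1, 0, 0], [0, -1, 0, 0], [0, 0, 2, 0], [0, 0, 0, 2]]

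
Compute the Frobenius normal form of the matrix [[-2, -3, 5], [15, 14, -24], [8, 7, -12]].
The invariant factors of A (the non-unit diagonal entries of the Smith normal form of xI - A over ℚ[x]) are x^3 + x - 1, each dividing the next. The characteristic polynomial is their product, x^3 + x - 1.

The rational canonical form is the block-diagonal matrix of companion matrices C(f_i):
R = [[0, 0, 1], [1, 0, -1], [0, 1, 0]].

Note the characteristic polynomial does not split into linear factors over ℚ, so A has no Jordan form over ℚ; the rational canonical form exists over any field.

R = [[0, 0, 1], [1, 0, -1], [0, 1, 0]]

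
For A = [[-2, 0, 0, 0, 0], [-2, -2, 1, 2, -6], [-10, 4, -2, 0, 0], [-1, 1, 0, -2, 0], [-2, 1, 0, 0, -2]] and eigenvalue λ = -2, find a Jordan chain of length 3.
v_1 = [[0, 0, 1, 0, 0]]^T, v_2 = [[0, 1, 0, 0, 0]]^T, v_3 = [[0, 0, 4, 1, 1]]^T

We seek v_1 ∈ ker((A + 2I)^3) \ ker((A + 2I)^2), then set v_{i+1} = (A + 2I) v_i.

One such chain is v_1 = [[0, 0, 1, 0, 0]]^T, v_2 = [[0, 1, 0, 0, 0]]^T, v_3 = [[0, 0, 4, 1, 1]]^T. Check: (A + 2I) v_3 = [[0, 0, 0, 0, 0]]^T = 0.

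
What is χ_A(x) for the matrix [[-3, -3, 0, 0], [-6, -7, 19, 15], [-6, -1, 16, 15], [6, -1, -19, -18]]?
χ_A(x) = (x + 3)^4

xI - A = [[x + 3, 3, 0, 0], [6, x + 7, -19, -15], [6, 1, x - 16, -15], [-6, 1, 19, x + 18]].

Expanding det(xI - A) along the first row:
det(xI - A) = + (x + 3)·det([[x + 7, -19, -15], [1, x - 16, -15], [1, 19, x + 18]]) - (3)·det([[6, -19, -15], [6, x - 16, -15], [-6, 19, x + 18]]) + (0)·det([[6, x + 7, -15], [6, 1, -15], [-6, 1, x + 18]]) - (0)·det([[6, x + 7, -19], [6, 1, x - 16], [-6, 1, 19]]).

Evaluating gives χ_A(x) = x^4 + 12x^3 + 54x^2 + 108x + 81 = (x + 3)^4.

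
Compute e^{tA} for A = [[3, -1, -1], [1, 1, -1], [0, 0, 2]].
A has Jordan form J = [[2, 1, 0], [0, 2, 0], [0, 0, 2]] with A = PJP^{-1}, so e^{tA} = P e^{tJ} P^{-1}.

For a Jordan block J_k(λ), e^{tJ_k(λ)} = e^{λt} · (I + tN + t^2 N^2/2! + ... + t^{k-1} N^{k-1}/(k-1)!) where N is the nilpotent superdiagonal part.

Assembling the blocks and conjugating back gives the entries of e^{tA} as shown above.

e^{tA} = [[(t + 1)*e^{2*t}, -t*e^{2*t}, -t*e^{2*t}], [t*e^{2*t}, (1 - t)*e^{2*t}, -t*e^{2*t}], [0, 0, e^{2*t}]]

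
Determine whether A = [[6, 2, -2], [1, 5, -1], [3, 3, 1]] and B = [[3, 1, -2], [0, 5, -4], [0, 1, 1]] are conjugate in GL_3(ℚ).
No.

trace(A) = 12 but trace(B) = 9. The trace is a similarity invariant, so A and B are not similar.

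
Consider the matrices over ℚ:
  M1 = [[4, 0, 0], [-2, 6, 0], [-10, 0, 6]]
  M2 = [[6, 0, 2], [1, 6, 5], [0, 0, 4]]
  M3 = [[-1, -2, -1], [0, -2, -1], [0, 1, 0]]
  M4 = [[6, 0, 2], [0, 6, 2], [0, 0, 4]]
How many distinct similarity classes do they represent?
Characteristic polynomials: χ_{M1} = (x - 6)^2(x - 4), χ_{M2} = (x - 6)^2(x - 4), χ_{M3} = (x + 1)^3, χ_{M4} = (x - 6)^2(x - 4).

{M1, M4}: invariant factors x - 6, (x - 6)(x - 4).

{M2}: invariant factors (x - 6)^2(x - 4).

{M3}: invariant factors (x + 1)^3.

Matrices are similar if and only if their invariant-factor lists agree; the partition into similarity classes is {M1, M4}, {M2}, {M3}.

3 classes: {M1, M4}, {M2}, {M3}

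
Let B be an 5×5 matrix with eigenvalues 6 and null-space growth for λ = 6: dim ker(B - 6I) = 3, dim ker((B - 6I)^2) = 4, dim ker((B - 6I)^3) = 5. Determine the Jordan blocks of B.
λ = 6: successive nullity increments [3, 1, 1] count blocks of size ≥ k; block sizes are [3, 1, 1].

Jordan blocks: (6, 3), (6, 1), (6, 1)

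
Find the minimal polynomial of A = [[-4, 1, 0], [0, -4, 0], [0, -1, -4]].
The characteristic polynomial factors as (x + 4)^3. The minimal polynomial is ∏(x - λ)^{k_λ} where k_λ is the size of the largest Jordan block at λ.

For λ = -4: rank(A + 4I) = 1, and the largest Jordan block has size 2 (the smallest k with rank((A + 4I)^k) = rank((A + 4I)^(k+1))).

So m_A(x) = (x + 4)^2.

m_A(x) = (x + 4)^2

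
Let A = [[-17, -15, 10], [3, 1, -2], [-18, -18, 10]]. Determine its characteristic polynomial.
xI - A = [[x + 17, 15, -10], [-3, x - 1, 2], [18, 18, x - 10]].

Expanding det(xI - A) along the first row:
det(xI - A) = + (x + 17)·det([[x - 1, 2], [18, x - 10]]) - (15)·det([[-3, 2], [18, x - 10]]) + (-10)·det([[-3, x - 1], [18, 18]]).

Evaluating gives χ_A(x) = x^3 + 6x^2 + 12x + 8 = (x + 2)^3.

χ_A(x) = (x + 2)^3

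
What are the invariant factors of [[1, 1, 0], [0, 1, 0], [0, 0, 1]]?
The Jordan structure of A has elementary divisors (x - 1)^2, (x - 1). Arranging the block sizes at each eigenvalue in decreasing order and taking row products gives the invariant factors.

Invariant factors (smallest first, each dividing the next): x - 1, (x - 1)^2.

Check: the last factor (x - 1)^2 is the minimal polynomial, and the product (x - 1)^3 is the characteristic polynomial.

x - 1, (x - 1)^2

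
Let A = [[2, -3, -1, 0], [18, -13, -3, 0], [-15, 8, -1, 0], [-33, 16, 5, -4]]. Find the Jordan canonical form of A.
The characteristic polynomial is det(xI - A) = (x + 4)^4, so the eigenvalues are -4 (algebraic multiplicity 4).

For λ = -4: rank(A + 4I) = 2, rank((A + 4I)^2) = 1, rank((A + 4I)^3) = 0. The eigenspace has dimension 4 - 2 = 2, so there are 2 Jordan blocks; the rank sequence gives block sizes [3, 1].

Assembling the blocks gives the Jordan form J above.

J = [[-4, 1, 0, 0], [0, -4, 1, 0], [0, 0, -4, 0], [0, 0, 0, -4]]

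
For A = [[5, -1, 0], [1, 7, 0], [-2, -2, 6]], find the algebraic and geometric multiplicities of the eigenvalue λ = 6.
algebraic multiplicity 3, geometric multiplicity 2

The characteristic polynomial is (x - 6)^3, so the factor x - 6 appears with exponent 3: the algebraic multiplicity is 3.

rank(A - 6I) = 1, so the eigenspace has dimension 3 - 1 = 2: the geometric multiplicity is 2.

Since 2 < 3, A is not diagonalizable.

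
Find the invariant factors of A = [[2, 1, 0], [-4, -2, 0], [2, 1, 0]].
x, x^2

The Jordan structure of A has elementary divisors x^2, x. Arranging the block sizes at each eigenvalue in decreasing order and taking row products gives the invariant factors.

Invariant factors (smallest first, each dividing the next): x, x^2.

Check: the last factor x^2 is the minimal polynomial, and the product x^3 is the characteristic polynomial.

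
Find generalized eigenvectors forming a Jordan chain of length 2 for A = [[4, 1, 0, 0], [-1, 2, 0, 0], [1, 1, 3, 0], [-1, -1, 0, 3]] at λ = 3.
v_1 = [[0, 1, 0, 0]]^T, v_2 = [[1, -1, 1, -1]]^T

We seek v_1 ∈ ker((A - 3I)^2) \ ker(A - 3I), then set v_{i+1} = (A - 3I) v_i.

One such chain is v_1 = [[0, 1, 0, 0]]^T, v_2 = [[1, -1, 1, -1]]^T. Check: (A - 3I) v_2 = [[0, 0, 0, 0]]^T = 0.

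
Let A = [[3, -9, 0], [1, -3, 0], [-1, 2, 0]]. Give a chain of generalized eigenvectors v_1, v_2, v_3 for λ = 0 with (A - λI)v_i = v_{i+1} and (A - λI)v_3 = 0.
v_1 = [[1, 0, 4]]^T, v_2 = [[3, 1, -1]]^T, v_3 = [[0, 0, -1]]^T

We seek v_1 ∈ ker(A^3) \ ker(A^2), then set v_{i+1} = A v_i.

One such chain is v_1 = [[1, 0, 4]]^T, v_2 = [[3, 1, -1]]^T, v_3 = [[0, 0, -1]]^T. Check: A v_3 = [[0, 0, 0]]^T = 0.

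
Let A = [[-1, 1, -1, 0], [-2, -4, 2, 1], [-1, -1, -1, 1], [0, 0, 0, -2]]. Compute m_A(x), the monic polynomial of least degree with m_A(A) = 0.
The characteristic polynomial factors as (x + 2)^4. The minimal polynomial is ∏(x - λ)^{k_λ} where k_λ is the size of the largest Jordan block at λ.

For λ = -2: rank(A + 2I) = 2, and the largest Jordan block has size 2 (the smallest k with rank((A + 2I)^k) = rank((A + 2I)^(k+1))).

So m_A(x) = (x + 2)^2.

m_A(x) = (x + 2)^2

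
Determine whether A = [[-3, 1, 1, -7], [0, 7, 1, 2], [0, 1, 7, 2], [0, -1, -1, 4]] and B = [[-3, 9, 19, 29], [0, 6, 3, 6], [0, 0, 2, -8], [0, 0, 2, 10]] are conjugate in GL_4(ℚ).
Yes.

Two matrices over a field are similar if and only if they have the same invariant factors.

Both A and B have characteristic polynomial (x - 6)^3(x + 3) and minimal polynomial (x - 6)^2(x + 3). Computing further, both have invariant factors x - 6, (x - 6)^2(x + 3). Hence A and B are similar.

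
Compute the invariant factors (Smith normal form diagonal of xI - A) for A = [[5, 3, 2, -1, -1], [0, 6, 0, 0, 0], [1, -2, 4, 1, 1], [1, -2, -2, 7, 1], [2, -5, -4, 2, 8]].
The Jordan structure of A has elementary divisors (x - 6)^2, (x - 6)^2, (x - 6). Arranging the block sizes at each eigenvalue in decreasing order and taking row products gives the invariant factors.

Invariant factors (smallest first, each dividing the next): x - 6, (x - 6)^2, (x - 6)^2.

Check: the last factor (x - 6)^2 is the minimal polynomial, and the product (x - 6)^5 is the characteristic polynomial.

x - 6, (x - 6)^2, (x - 6)^2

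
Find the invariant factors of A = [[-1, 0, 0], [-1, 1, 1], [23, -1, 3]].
(x - 2)^2(x + 1)

The Jordan structure of A has elementary divisors (x + 1), (x - 2)^2. Arranging the block sizes at each eigenvalue in decreasing order and taking row products gives the invariant factors.

Invariant factors (smallest first, each dividing the next): (x - 2)^2(x + 1).

Check: the last factor (x - 2)^2(x + 1) is the minimal polynomial, and the product (x - 2)^2(x + 1) is the characteristic polynomial.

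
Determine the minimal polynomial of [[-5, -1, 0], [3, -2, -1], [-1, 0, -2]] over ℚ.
The characteristic polynomial factors as (x + 3)^3. The minimal polynomial is ∏(x - λ)^{k_λ} where k_λ is the size of the largest Jordan block at λ.

For λ = -3: rank(A + 3I) = 2, and the largest Jordan block has size 3 (the smallest k with rank((A + 3I)^k) = rank((A + 3I)^(k+1))).

So m_A(x) = (x + 3)^3.

m_A(x) = (x + 3)^3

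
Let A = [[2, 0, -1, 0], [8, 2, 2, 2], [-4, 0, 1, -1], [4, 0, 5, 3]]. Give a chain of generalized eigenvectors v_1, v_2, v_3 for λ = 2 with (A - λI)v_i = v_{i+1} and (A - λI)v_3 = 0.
We seek v_1 ∈ ker((A - 2I)^3) \ ker((A - 2I)^2), then set v_{i+1} = (A - 2I) v_i.

One such chain is v_1 = [[0, 0, 0, 1]]^T, v_2 = [[0, 2, -1, 1]]^T, v_3 = [[1, 0, 0, -4]]^T. Check: (A - 2I) v_3 = [[0, 0, 0, 0]]^T = 0.

v_1 = [[0, 0, 0, 1]]^T, v_2 = [[0, 2, -1, 1]]^T, v_3 = [[1, 0, 0, -4]]^T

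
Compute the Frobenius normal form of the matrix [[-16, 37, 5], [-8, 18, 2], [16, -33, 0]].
The invariant factors of A (the non-unit diagonal entries of the Smith normal form of xI - A over ℚ[x]) are (x - 4)(x^2 + 2x + 2), each dividing the next. The characteristic polynomial is their product, (x - 4)(x^2 + 2x + 2).

The rational canonical form is the block-diagonal matrix of companion matrices C(f_i):
R = [[0, 0, 8], [1, 0, 6], [0, 1, 2]].

Note the characteristic polynomial does not split into linear factors over ℚ, so A has no Jordan form over ℚ; the rational canonical form exists over any field.

R = [[0, 0, 8], [1, 0, 6], [0, 1, 2]]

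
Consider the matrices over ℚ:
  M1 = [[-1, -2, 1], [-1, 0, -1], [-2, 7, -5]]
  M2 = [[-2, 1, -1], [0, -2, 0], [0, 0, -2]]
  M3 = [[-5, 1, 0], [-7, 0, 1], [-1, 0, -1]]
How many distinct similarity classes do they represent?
2 classes: {M1, M3}, {M2}

Characteristic polynomials: χ_{M1} = (x + 2)^3, χ_{M2} = (x + 2)^3, χ_{M3} = (x + 2)^3.

{M1, M3}: invariant factors (x + 2)^3.

{M2}: invariant factors x + 2, (x + 2)^2.

Matrices are similar if and only if their invariant-factor lists agree; the partition into similarity classes is {M1, M3}, {M2}.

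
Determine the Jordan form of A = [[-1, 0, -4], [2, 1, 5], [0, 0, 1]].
J = [[-1, 0, 0], [0, 1, 1], [0, 0, 1]]

The characteristic polynomial is det(xI - A) = (x - 1)^2(x + 1), so the eigenvalues are -1 (algebraic multiplicity 1), 1 (algebraic multiplicity 2).

For λ = -1: algebraic multiplicity 1 gives one 1×1 block.

For λ = 1: rank(A - I) = 2, rank((A - I)^2) = 1. The eigenspace has dimension 3 - 2 = 1, so there is 1 Jordan block; the rank sequence gives block sizes [2].

Assembling the blocks gives the Jordan form J above.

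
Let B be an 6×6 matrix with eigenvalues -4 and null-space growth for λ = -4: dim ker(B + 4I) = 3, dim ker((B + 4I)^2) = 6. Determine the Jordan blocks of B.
Jordan blocks: (-4, 2), (-4, 2), (-4, 2)

λ = -4: successive nullity increments [3, 3] count blocks of size ≥ k; block sizes are [2, 2, 2].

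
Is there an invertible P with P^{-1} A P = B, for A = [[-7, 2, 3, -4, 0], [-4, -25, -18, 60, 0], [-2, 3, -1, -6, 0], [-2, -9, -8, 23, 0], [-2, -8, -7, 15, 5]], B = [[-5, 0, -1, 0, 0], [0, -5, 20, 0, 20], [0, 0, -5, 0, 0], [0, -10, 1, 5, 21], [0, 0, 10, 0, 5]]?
Both have characteristic polynomial (x - 5)^2(x + 5)^3, but the minimal polynomial of A is (x - 5)^2(x + 5)^3 while the minimal polynomial of B is (x - 5)^2(x + 5)^2. The minimal polynomial is a similarity invariant, so A and B are not similar.

No.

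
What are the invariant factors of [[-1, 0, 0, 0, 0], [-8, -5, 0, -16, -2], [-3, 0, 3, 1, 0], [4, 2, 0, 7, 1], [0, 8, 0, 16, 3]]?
x + 1, (x - 3)^3(x + 1)

The Jordan structure of A has elementary divisors (x + 1), (x + 1), (x - 3)^3. Arranging the block sizes at each eigenvalue in decreasing order and taking row products gives the invariant factors.

Invariant factors (smallest first, each dividing the next): x + 1, (x - 3)^3(x + 1).

Check: the last factor (x - 3)^3(x + 1) is the minimal polynomial, and the product (x - 3)^3(x + 1)^2 is the characteristic polynomial.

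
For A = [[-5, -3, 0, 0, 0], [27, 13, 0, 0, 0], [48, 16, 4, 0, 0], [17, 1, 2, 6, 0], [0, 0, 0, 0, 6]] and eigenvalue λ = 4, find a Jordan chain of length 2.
v_1 = [[0, 1, 2, 0, 0]]^T, v_2 = [[-3, 9, 16, 5, 0]]^T

We seek v_1 ∈ ker((A - 4I)^2) \ ker(A - 4I), then set v_{i+1} = (A - 4I) v_i.

One such chain is v_1 = [[0, 1, 2, 0, 0]]^T, v_2 = [[-3, 9, 16, 5, 0]]^T. Check: (A - 4I) v_2 = [[0, 0, 0, 0, 0]]^T = 0.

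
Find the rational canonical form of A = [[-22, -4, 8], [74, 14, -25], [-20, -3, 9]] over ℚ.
R = [[0, 0, 6], [1, 0, -1], [0, 1, 1]]

The invariant factors of A (the non-unit diagonal entries of the Smith normal form of xI - A over ℚ[x]) are (x - 2)(x^2 + x + 3), each dividing the next. The characteristic polynomial is their product, (x - 2)(x^2 + x + 3).

The rational canonical form is the block-diagonal matrix of companion matrices C(f_i):
R = [[0, 0, 6], [1, 0, -1], [0, 1, 1]].

Note the characteristic polynomial does not split into linear factors over ℚ, so A has no Jordan form over ℚ; the rational canonical form exists over any field.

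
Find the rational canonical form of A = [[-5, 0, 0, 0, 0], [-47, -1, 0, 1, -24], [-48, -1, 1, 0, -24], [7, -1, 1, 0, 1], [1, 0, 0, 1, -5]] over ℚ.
The invariant factors of A (the non-unit diagonal entries of the Smith normal form of xI - A over ℚ[x]) are x + 5, (x + 5)(x^3 - x + 5), each dividing the next. The characteristic polynomial is their product, (x + 5)^2(x^3 - x + 5).

The rational canonical form is the block-diagonal matrix of companion matrices C(f_i):
R = [[-5, 0, 0, 0, 0], [0, 0, 0, 0, -25], [0, 1, 0, 0, 0], [0, 0, 1, 0, 1], [0, 0, 0, 1, -5]].

Note the characteristic polynomial does not split into linear factors over ℚ, so A has no Jordan form over ℚ; the rational canonical form exists over any field.

R = [[-5, 0, 0, 0, 0], [0, 0, 0, 0, -25], [0, 1, 0, 0, 0], [0, 0, 1, 0, 1], [0, 0, 0, 1, -5]]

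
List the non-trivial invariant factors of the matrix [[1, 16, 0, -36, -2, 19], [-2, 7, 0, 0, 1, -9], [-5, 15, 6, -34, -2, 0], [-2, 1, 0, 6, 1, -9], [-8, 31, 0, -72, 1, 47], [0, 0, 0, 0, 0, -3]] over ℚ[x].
The Jordan structure of A has elementary divisors (x + 3)^2, (x - 6)^3, (x - 6). Arranging the block sizes at each eigenvalue in decreasing order and taking row products gives the invariant factors.

Invariant factors (smallest first, each dividing the next): x - 6, (x - 6)^3(x + 3)^2.

Check: the last factor (x - 6)^3(x + 3)^2 is the minimal polynomial, and the product (x - 6)^4(x + 3)^2 is the characteristic polynomial.

x - 6, (x - 6)^3(x + 3)^2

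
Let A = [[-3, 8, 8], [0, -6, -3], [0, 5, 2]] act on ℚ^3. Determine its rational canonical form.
R = [[-3, 0, 0], [0, 0, -3], [0, 1, -4]]

The invariant factors of A (the non-unit diagonal entries of the Smith normal form of xI - A over ℚ[x]) are x + 3, (x + 1)(x + 3), each dividing the next. The characteristic polynomial is their product, (x + 1)(x + 3)^2.

The rational canonical form is the block-diagonal matrix of companion matrices C(f_i):
R = [[-3, 0, 0], [0, 0, -3], [0, 1, -4]].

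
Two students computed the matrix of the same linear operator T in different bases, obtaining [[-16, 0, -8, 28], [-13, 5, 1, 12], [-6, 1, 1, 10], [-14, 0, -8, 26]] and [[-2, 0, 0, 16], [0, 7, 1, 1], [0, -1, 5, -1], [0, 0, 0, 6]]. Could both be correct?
No.

Both have characteristic polynomial (x - 6)^3(x + 2), but the minimal polynomial of A is (x - 6)^3(x + 2) while the minimal polynomial of B is (x - 6)^2(x + 2). The minimal polynomial is a similarity invariant, so A and B are not similar.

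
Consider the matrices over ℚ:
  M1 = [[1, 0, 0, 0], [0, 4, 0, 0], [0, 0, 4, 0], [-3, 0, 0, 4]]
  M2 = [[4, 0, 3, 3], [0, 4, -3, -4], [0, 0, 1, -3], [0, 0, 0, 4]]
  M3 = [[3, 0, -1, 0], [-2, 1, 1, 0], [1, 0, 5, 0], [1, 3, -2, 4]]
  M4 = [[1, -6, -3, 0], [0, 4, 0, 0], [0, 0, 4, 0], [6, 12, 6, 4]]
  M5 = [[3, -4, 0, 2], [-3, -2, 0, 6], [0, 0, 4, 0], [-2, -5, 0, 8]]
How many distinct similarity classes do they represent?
Characteristic polynomials: χ_{M1} = (x - 4)^3(x - 1), χ_{M2} = (x - 4)^3(x - 1), χ_{M3} = (x - 4)^3(x - 1), χ_{M4} = (x - 4)^3(x - 1), χ_{M5} = (x - 4)^3(x - 1).

{M1, M4}: invariant factors x - 4, x - 4, (x - 4)(x - 1).

{M2, M3, M5}: invariant factors x - 4, (x - 4)^2(x - 1).

Matrices are similar if and only if their invariant-factor lists agree; the partition into similarity classes is {M1, M4}, {M2, M3, M5}.

2 classes: {M1, M4}, {M2, M3, M5}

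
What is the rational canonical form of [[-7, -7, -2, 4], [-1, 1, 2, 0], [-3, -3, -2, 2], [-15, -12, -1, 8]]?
The invariant factors of A (the non-unit diagonal entries of the Smith normal form of xI - A over ℚ[x]) are x^2 - 2, x^2 - 2, each dividing the next. The characteristic polynomial is their product, (x^2 - 2)^2.

The rational canonical form is the block-diagonal matrix of companion matrices C(f_i):
R = [[0, 2, 0, 0], [1, 0, 0, 0], [0, 0, 0, 2], [0, 0, 1, 0]].

Note the characteristic polynomial does not split into linear factors over ℚ, so A has no Jordan form over ℚ; the rational canonical form exists over any field.

R = [[0, 2, 0, 0], [1, 0, 0, 0], [0, 0, 0, 2], [0, 0, 1, 0]]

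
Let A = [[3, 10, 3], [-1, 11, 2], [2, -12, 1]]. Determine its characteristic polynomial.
χ_A(x) = (x - 5)^3

xI - A = [[x - 3, -10, -3], [1, x - 11, -2], [-2, 12, x - 1]].

Expanding det(xI - A) along the first row:
det(xI - A) = + (x - 3)·det([[x - 11, -2], [12, x - 1]]) - (-10)·det([[1, -2], [-2, x - 1]]) + (-3)·det([[1, x - 11], [-2, 12]]).

Evaluating gives χ_A(x) = x^3 - 15x^2 + 75x - 125 = (x - 5)^3.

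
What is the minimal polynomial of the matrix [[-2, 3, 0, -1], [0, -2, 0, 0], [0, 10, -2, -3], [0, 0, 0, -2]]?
m_A(x) = (x + 2)^2

The characteristic polynomial factors as (x + 2)^4. The minimal polynomial is ∏(x - λ)^{k_λ} where k_λ is the size of the largest Jordan block at λ.

For λ = -2: rank(A + 2I) = 2, and the largest Jordan block has size 2 (the smallest k with rank((A + 2I)^k) = rank((A + 2I)^(k+1))).

So m_A(x) = (x + 2)^2.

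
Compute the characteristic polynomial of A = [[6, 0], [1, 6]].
χ_A(x) = (x - 6)^2

xI - A = [[x - 6, 0], [-1, x - 6]].

Expanding det(xI - A) along the first row:
det(xI - A) = + (x - 6)·det([[x - 6]]) - (0)·det([[-1]]).

Evaluating gives χ_A(x) = x^2 - 12x + 36 = (x - 6)^2.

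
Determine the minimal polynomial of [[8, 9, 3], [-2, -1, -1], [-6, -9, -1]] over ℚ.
m_A(x) = (x - 2)^2

The characteristic polynomial factors as (x - 2)^3. The minimal polynomial is ∏(x - λ)^{k_λ} where k_λ is the size of the largest Jordan block at λ.

For λ = 2: rank(A - 2I) = 1, and the largest Jordan block has size 2 (the smallest k with rank((A - 2I)^k) = rank((A - 2I)^(k+1))).

So m_A(x) = (x - 2)^2.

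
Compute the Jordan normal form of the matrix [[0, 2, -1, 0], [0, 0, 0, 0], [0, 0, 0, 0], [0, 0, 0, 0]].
The characteristic polynomial is det(xI - A) = x^4, so the eigenvalues are 0 (algebraic multiplicity 4).

For λ = 0: rank(A) = 1, rank(A^2) = 0. The eigenspace has dimension 4 - 1 = 3, so there are 3 Jordan blocks; the rank sequence gives block sizes [2, 1, 1].

Assembling the blocks gives the Jordan form J above.

J = [[0, 1, 0, 0], [0, 0, 0, 0], [0, 0, 0, 0], [0, 0, 0, 0]]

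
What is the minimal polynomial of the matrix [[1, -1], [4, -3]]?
The characteristic polynomial factors as (x + 1)^2. The minimal polynomial is ∏(x - λ)^{k_λ} where k_λ is the size of the largest Jordan block at λ.

For λ = -1: rank(A + I) = 1, and the largest Jordan block has size 2 (the smallest k with rank((A + I)^k) = rank((A + I)^(k+1))).

So m_A(x) = (x + 1)^2.

m_A(x) = (x + 1)^2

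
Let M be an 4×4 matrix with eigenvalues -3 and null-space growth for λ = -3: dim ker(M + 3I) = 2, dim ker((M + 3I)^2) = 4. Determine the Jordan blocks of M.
λ = -3: successive nullity increments [2, 2] count blocks of size ≥ k; block sizes are [2, 2].

Jordan blocks: (-3, 2), (-3, 2)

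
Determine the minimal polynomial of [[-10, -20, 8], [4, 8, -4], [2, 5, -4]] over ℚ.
The characteristic polynomial factors as (x + 2)^3. The minimal polynomial is ∏(x - λ)^{k_λ} where k_λ is the size of the largest Jordan block at λ.

For λ = -2: rank(A + 2I) = 1, and the largest Jordan block has size 2 (the smallest k with rank((A + 2I)^k) = rank((A + 2I)^(k+1))).

So m_A(x) = (x + 2)^2.

m_A(x) = (x + 2)^2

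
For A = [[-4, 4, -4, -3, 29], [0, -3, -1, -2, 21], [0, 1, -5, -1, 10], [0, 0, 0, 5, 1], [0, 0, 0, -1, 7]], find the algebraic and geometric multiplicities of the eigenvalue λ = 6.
The characteristic polynomial is (x - 6)^2(x + 4)^3, so the factor x - 6 appears with exponent 2: the algebraic multiplicity is 2.

rank(A - 6I) = 4, so the eigenspace has dimension 5 - 4 = 1: the geometric multiplicity is 1.

Since 1 < 2, A is not diagonalizable.

algebraic multiplicity 2, geometric multiplicity 1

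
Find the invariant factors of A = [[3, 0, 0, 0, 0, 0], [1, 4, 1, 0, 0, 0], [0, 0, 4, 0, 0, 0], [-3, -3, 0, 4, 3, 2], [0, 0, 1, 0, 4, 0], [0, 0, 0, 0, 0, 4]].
x - 4, (x - 4)^2, (x - 4)^2(x - 3)

The Jordan structure of A has elementary divisors (x - 3), (x - 4)^2, (x - 4)^2, (x - 4). Arranging the block sizes at each eigenvalue in decreasing order and taking row products gives the invariant factors.

Invariant factors (smallest first, each dividing the next): x - 4, (x - 4)^2, (x - 4)^2(x - 3).

Check: the last factor (x - 4)^2(x - 3) is the minimal polynomial, and the product (x - 4)^5(x - 3) is the characteristic polynomial.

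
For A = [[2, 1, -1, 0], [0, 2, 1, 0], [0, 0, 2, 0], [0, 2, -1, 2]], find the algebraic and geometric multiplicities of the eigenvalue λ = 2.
algebraic multiplicity 4, geometric multiplicity 2

The characteristic polynomial is (x - 2)^4, so the factor x - 2 appears with exponent 4: the algebraic multiplicity is 4.

rank(A - 2I) = 2, so the eigenspace has dimension 4 - 2 = 2: the geometric multiplicity is 2.

Since 2 < 4, A is not diagonalizable.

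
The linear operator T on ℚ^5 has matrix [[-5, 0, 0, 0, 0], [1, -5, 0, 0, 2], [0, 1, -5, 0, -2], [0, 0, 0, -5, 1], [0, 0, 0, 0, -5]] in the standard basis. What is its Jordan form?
The characteristic polynomial is det(xI - A) = (x + 5)^5, so the eigenvalues are -5 (algebraic multiplicity 5).

For λ = -5: rank(A + 5I) = 3, rank((A + 5I)^2) = 1, rank((A + 5I)^3) = 0. The eigenspace has dimension 5 - 3 = 2, so there are 2 Jordan blocks; the rank sequence gives block sizes [3, 2].

Assembling the blocks gives the Jordan form J above.

J = [[-5, 1, 0, 0, 0], [0, -5, 1, 0, 0], [0, 0, -5, 0, 0], [0, 0, 0, -5, 1], [0, 0, 0, 0, -5]]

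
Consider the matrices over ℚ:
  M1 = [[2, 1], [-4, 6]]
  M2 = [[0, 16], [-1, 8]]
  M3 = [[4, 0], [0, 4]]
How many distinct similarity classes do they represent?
Characteristic polynomials: χ_{M1} = (x - 4)^2, χ_{M2} = (x - 4)^2, χ_{M3} = (x - 4)^2.

{M1, M2}: invariant factors (x - 4)^2.

{M3}: invariant factors x - 4, x - 4.

Matrices are similar if and only if their invariant-factor lists agree; the partition into similarity classes is {M1, M2}, {M3}.

2 classes: {M1, M2}, {M3}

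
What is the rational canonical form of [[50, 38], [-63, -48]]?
R = [[0, 6], [1, 2]]

The invariant factors of A (the non-unit diagonal entries of the Smith normal form of xI - A over ℚ[x]) are x^2 - 2x - 6, each dividing the next. The characteristic polynomial is their product, x^2 - 2x - 6.

The rational canonical form is the block-diagonal matrix of companion matrices C(f_i):
R = [[0, 6], [1, 2]].

Note the characteristic polynomial does not split into linear factors over ℚ, so A has no Jordan form over ℚ; the rational canonical form exists over any field.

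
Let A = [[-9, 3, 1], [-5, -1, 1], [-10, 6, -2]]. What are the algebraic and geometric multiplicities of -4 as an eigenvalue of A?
algebraic multiplicity 3, geometric multiplicity 2

The characteristic polynomial is (x + 4)^3, so the factor x + 4 appears with exponent 3: the algebraic multiplicity is 3.

rank(A + 4I) = 1, so the eigenspace has dimension 3 - 1 = 2: the geometric multiplicity is 2.

Since 2 < 3, A is not diagonalizable.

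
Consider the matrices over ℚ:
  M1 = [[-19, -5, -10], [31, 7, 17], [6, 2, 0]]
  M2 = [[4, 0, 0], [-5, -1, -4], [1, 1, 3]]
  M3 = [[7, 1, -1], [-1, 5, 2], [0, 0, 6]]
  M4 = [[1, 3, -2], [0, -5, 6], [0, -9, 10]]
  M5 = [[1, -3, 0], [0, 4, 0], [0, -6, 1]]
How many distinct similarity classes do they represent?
4 classes: {M1}, {M2, M4}, {M3}, {M5}

Characteristic polynomials: χ_{M1} = (x + 4)^3, χ_{M2} = (x - 4)(x - 1)^2, χ_{M3} = (x - 6)^3, χ_{M4} = (x - 4)(x - 1)^2, χ_{M5} = (x - 4)(x - 1)^2.

{M1}: invariant factors (x + 4)^3.

{M2, M4}: invariant factors (x - 4)(x - 1)^2.

{M3}: invariant factors (x - 6)^3.

{M5}: invariant factors x - 1, (x - 4)(x - 1).

Matrices are similar if and only if their invariant-factor lists agree; the partition into similarity classes is {M1}, {M2, M4}, {M3}, {M5}.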